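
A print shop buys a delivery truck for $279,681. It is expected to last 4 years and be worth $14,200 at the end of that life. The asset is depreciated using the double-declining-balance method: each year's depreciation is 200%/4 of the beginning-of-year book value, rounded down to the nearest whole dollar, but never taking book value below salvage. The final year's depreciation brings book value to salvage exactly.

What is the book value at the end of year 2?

Depreciable base = $279,681 − $14,200 = $265,481.
Year 1: ⌊$279,681 × 200%/4⌋ = $139,840. Book value $139,841.
Year 2: ⌊$139,841 × 200%/4⌋ = $69,920. Book value $69,921.

$69,921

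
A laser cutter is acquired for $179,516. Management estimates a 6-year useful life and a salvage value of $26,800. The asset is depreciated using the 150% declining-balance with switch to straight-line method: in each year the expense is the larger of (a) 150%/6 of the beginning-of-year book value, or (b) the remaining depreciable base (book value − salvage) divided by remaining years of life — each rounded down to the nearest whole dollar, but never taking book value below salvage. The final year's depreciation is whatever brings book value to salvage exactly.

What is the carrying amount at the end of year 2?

$100,978

Depreciable base = $179,516 − $26,800 = $152,716.
Year 1: DB = ⌊$179,516 × 150%/6⌋ = $44,879; SL = ⌊$152,716/6⌋ = $25,452 → take DB $44,879. Book value $134,637.
Year 2: DB = ⌊$134,637 × 150%/6⌋ = $33,659; SL = ⌊$107,837/5⌋ = $21,567 → take DB $33,659. Book value $100,978.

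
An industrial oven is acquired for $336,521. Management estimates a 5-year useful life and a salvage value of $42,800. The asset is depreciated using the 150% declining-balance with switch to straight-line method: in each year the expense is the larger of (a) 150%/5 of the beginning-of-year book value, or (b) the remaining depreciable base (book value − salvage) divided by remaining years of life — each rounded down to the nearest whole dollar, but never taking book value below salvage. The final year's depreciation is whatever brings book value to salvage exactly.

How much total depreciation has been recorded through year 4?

$257,407

Depreciable base = $336,521 − $42,800 = $293,721.
Year 1: DB = ⌊$336,521 × 150%/5⌋ = $100,956; SL = ⌊$293,721/5⌋ = $58,744 → take DB $100,956. Book value $235,565.
Year 2: DB = ⌊$235,565 × 150%/5⌋ = $70,669; SL = ⌊$192,765/4⌋ = $48,191 → take DB $70,669. Book value $164,896.
Year 3: DB = ⌊$164,896 × 150%/5⌋ = $49,468; SL = ⌊$122,096/3⌋ = $40,698 → take DB $49,468. Book value $115,428.
Year 4: DB = ⌊$115,428 × 150%/5⌋ = $34,628; SL = ⌊$72,628/2⌋ = $36,314 → take SL $36,314. Book value $79,114.
Accumulated through year 4 = $336,521 − $79,114 = $257,407.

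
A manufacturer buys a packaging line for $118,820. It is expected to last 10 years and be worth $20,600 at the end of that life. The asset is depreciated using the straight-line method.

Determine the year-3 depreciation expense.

$9,822

Depreciable base = $118,820 − $20,600 = $98,220.
Annual expense = $98,220 / 10 = $9,822.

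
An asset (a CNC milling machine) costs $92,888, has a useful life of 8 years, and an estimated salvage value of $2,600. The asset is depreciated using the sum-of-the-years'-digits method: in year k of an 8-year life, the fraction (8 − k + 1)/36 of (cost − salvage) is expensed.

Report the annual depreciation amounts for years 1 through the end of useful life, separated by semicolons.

Depreciable base = $92,888 − $2,600 = $90,288.
Sum of the years' digits = 8+7+6+5+4+3+2+1 = 36.
Year 1: $90,288 × 8/36 = $20,064. Book value $72,824.
Year 2: $90,288 × 7/36 = $17,556. Book value $55,268.
Year 3: $90,288 × 6/36 = $15,048. Book value $40,220.
Year 4: $90,288 × 5/36 = $12,540. Book value $27,680.
Year 5: $90,288 × 4/36 = $10,032. Book value $17,648.
Year 6: $90,288 × 3/36 = $7,524. Book value $10,124.
Year 7: $90,288 × 2/36 = $5,016. Book value $5,108.
Year 8: $90,288 × 1/36 = $2,508. Book value $2,600.

$20,064; $17,556; $15,048; $12,540; $10,032; $7,524; $5,016; $2,508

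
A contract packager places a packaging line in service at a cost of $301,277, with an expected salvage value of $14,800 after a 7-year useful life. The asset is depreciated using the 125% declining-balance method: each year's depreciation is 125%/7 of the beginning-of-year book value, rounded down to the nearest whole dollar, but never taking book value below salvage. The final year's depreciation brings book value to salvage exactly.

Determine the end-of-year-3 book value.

$166,985

Depreciable base = $301,277 − $14,800 = $286,477.
Year 1: ⌊$301,277 × 125%/7⌋ = $53,799. Book value $247,478.
Year 2: ⌊$247,478 × 125%/7⌋ = $44,192. Book value $203,286.
Year 3: ⌊$203,286 × 125%/7⌋ = $36,301. Book value $166,985.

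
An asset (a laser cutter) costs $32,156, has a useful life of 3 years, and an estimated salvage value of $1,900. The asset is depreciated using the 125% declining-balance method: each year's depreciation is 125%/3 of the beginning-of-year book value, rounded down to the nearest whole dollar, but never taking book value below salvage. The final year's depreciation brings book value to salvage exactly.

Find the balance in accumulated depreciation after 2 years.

$21,213

Depreciable base = $32,156 − $1,900 = $30,256.
Year 1: ⌊$32,156 × 125%/3⌋ = $13,398. Book value $18,758.
Year 2: ⌊$18,758 × 125%/3⌋ = $7,815. Book value $10,943.
Accumulated through year 2 = $32,156 − $10,943 = $21,213.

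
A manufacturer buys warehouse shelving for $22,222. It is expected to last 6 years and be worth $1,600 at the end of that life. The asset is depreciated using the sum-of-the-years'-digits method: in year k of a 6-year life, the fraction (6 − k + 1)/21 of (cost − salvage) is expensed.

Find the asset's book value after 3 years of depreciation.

Depreciable base = $22,222 − $1,600 = $20,622.
Sum of the years' digits = 6+5+4+3+2+1 = 21.
Year 1: $20,622 × 6/21 = $5,892. Book value $16,330.
Year 2: $20,622 × 5/21 = $4,910. Book value $11,420.
Year 3: $20,622 × 4/21 = $3,928. Book value $7,492.

$7,492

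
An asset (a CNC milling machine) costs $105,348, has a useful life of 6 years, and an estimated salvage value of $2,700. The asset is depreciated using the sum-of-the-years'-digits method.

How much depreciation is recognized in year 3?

$19,552

Depreciable base = $105,348 − $2,700 = $102,648.
Sum of the years' digits = 6+5+4+3+2+1 = 21.
Year 1: $102,648 × 6/21 = $29,328. Book value $76,020.
Year 2: $102,648 × 5/21 = $24,440. Book value $51,580.
Year 3: $102,648 × 4/21 = $19,552. Book value $32,028.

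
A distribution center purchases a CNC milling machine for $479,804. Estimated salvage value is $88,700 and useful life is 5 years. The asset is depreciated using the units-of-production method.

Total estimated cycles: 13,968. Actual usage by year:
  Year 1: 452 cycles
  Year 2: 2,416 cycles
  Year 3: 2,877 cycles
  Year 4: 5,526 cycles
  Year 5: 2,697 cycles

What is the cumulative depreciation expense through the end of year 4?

Depreciable base = $479,804 − $88,700 = $391,104.
Rate = $391,104 / 13,968 cycles = $28 per cycle.
Year 1: 452 × $28 = $12,656. Book value $467,148.
Year 2: 2,416 × $28 = $67,648. Book value $399,500.
Year 3: 2,877 × $28 = $80,556. Book value $318,944.
Year 4: 5,526 × $28 = $154,728. Book value $164,216.
Accumulated through year 4 = $479,804 − $164,216 = $315,588.

$315,588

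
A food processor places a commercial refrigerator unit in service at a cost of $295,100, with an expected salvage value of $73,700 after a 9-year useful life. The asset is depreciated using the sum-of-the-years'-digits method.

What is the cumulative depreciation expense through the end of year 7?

Depreciable base = $295,100 − $73,700 = $221,400.
Sum of the years' digits = 9+8+7+6+5+4+3+2+1 = 45.
Year 1: $221,400 × 9/45 = $44,280. Book value $250,820.
Year 2: $221,400 × 8/45 = $39,360. Book value $211,460.
Year 3: $221,400 × 7/45 = $34,440. Book value $177,020.
Year 4: $221,400 × 6/45 = $29,520. Book value $147,500.
Year 5: $221,400 × 5/45 = $24,600. Book value $122,900.
Year 6: $221,400 × 4/45 = $19,680. Book value $103,220.
Year 7: $221,400 × 3/45 = $14,760. Book value $88,460.
Accumulated through year 7 = $295,100 − $88,460 = $206,640.

$206,640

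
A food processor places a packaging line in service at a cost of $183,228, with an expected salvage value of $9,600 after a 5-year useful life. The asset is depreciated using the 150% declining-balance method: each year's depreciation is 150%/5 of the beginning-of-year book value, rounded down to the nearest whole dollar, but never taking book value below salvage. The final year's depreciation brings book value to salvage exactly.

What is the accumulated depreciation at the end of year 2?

$93,446

Depreciable base = $183,228 − $9,600 = $173,628.
Year 1: ⌊$183,228 × 150%/5⌋ = $54,968. Book value $128,260.
Year 2: ⌊$128,260 × 150%/5⌋ = $38,478. Book value $89,782.
Accumulated through year 2 = $183,228 − $89,782 = $93,446.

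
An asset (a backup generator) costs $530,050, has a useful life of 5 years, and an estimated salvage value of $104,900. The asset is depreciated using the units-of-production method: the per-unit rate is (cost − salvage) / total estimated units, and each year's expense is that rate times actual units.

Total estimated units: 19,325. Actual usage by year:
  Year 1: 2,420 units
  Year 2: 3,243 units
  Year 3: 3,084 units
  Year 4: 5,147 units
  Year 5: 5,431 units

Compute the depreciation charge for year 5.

$119,482

Depreciable base = $530,050 − $104,900 = $425,150.
Rate = $425,150 / 19,325 units = $22 per unit.
Year 1: 2,420 × $22 = $53,240. Book value $476,810.
Year 2: 3,243 × $22 = $71,346. Book value $405,464.
Year 3: 3,084 × $22 = $67,848. Book value $337,616.
Year 4: 5,147 × $22 = $113,234. Book value $224,382.
Year 5: 5,431 × $22 = $119,482. Book value $104,900.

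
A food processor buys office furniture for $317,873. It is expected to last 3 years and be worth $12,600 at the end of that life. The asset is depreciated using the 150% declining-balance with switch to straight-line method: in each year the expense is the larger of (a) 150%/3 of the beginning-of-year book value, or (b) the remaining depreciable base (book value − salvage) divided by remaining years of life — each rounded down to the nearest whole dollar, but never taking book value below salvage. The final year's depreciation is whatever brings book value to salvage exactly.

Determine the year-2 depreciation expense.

Depreciable base = $317,873 − $12,600 = $305,273.
Year 1: DB = ⌊$317,873 × 150%/3⌋ = $158,936; SL = ⌊$305,273/3⌋ = $101,757 → take DB $158,936. Book value $158,937.
Year 2: DB = ⌊$158,937 × 150%/3⌋ = $79,468; SL = ⌊$146,337/2⌋ = $73,168 → take DB $79,468. Book value $79,469.

$79,468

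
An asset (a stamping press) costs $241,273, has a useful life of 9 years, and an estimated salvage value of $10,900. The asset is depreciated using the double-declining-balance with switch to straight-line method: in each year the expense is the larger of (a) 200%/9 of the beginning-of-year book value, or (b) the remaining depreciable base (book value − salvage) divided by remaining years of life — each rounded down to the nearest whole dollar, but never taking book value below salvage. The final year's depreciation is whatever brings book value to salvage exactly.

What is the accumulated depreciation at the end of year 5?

$172,599

Depreciable base = $241,273 − $10,900 = $230,373.
Year 1: DB = ⌊$241,273 × 200%/9⌋ = $53,616; SL = ⌊$230,373/9⌋ = $25,597 → take DB $53,616. Book value $187,657.
Year 2: DB = ⌊$187,657 × 200%/9⌋ = $41,701; SL = ⌊$176,757/8⌋ = $22,094 → take DB $41,701. Book value $145,956.
Year 3: DB = ⌊$145,956 × 200%/9⌋ = $32,434; SL = ⌊$135,056/7⌋ = $19,293 → take DB $32,434. Book value $113,522.
Year 4: DB = ⌊$113,522 × 200%/9⌋ = $25,227; SL = ⌊$102,622/6⌋ = $17,103 → take DB $25,227. Book value $88,295.
Year 5: DB = ⌊$88,295 × 200%/9⌋ = $19,621; SL = ⌊$77,395/5⌋ = $15,479 → take DB $19,621. Book value $68,674.
Accumulated through year 5 = $241,273 − $68,674 = $172,599.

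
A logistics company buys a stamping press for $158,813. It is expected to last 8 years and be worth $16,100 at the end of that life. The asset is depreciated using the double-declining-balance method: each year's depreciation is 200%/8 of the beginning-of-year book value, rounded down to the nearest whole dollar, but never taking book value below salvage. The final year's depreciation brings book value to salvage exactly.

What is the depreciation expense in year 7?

$7,066

Depreciable base = $158,813 − $16,100 = $142,713.
Year 1: ⌊$158,813 × 200%/8⌋ = $39,703. Book value $119,110.
Year 2: ⌊$119,110 × 200%/8⌋ = $29,777. Book value $89,333.
Year 3: ⌊$89,333 × 200%/8⌋ = $22,333. Book value $67,000.
Year 4: ⌊$67,000 × 200%/8⌋ = $16,750. Book value $50,250.
Year 5: ⌊$50,250 × 200%/8⌋ = $12,562. Book value $37,688.
Year 6: ⌊$37,688 × 200%/8⌋ = $9,422. Book value $28,266.
Year 7: ⌊$28,266 × 200%/8⌋ = $7,066. Book value $21,200.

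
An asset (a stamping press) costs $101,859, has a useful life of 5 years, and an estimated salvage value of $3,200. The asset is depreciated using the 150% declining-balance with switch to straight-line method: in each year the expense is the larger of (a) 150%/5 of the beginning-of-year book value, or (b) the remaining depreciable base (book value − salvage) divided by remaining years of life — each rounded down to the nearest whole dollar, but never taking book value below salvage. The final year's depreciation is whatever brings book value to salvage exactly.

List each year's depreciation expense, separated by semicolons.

$30,557; $21,390; $15,570; $15,571; $15,571

Depreciable base = $101,859 − $3,200 = $98,659.
Year 1: DB = ⌊$101,859 × 150%/5⌋ = $30,557; SL = ⌊$98,659/5⌋ = $19,731 → take DB $30,557. Book value $71,302.
Year 2: DB = ⌊$71,302 × 150%/5⌋ = $21,390; SL = ⌊$68,102/4⌋ = $17,025 → take DB $21,390. Book value $49,912.
Year 3: DB = ⌊$49,912 × 150%/5⌋ = $14,973; SL = ⌊$46,712/3⌋ = $15,570 → take SL $15,570. Book value $34,342.
Year 4: DB = ⌊$34,342 × 150%/5⌋ = $10,302; SL = ⌊$31,142/2⌋ = $15,571 → take SL $15,571. Book value $18,771.
Year 5 (final): $18,771 − $3,200 = $15,571. Book value $3,200.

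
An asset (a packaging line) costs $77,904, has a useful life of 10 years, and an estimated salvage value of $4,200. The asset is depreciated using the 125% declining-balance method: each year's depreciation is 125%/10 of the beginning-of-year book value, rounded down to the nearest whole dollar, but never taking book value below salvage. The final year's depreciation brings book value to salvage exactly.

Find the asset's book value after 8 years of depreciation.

$26,771

Depreciable base = $77,904 − $4,200 = $73,704.
Year 1: ⌊$77,904 × 125%/10⌋ = $9,738. Book value $68,166.
Year 2: ⌊$68,166 × 125%/10⌋ = $8,520. Book value $59,646.
Year 3: ⌊$59,646 × 125%/10⌋ = $7,455. Book value $52,191.
Year 4: ⌊$52,191 × 125%/10⌋ = $6,523. Book value $45,668.
Year 5: ⌊$45,668 × 125%/10⌋ = $5,708. Book value $39,960.
Year 6: ⌊$39,960 × 125%/10⌋ = $4,995. Book value $34,965.
Year 7: ⌊$34,965 × 125%/10⌋ = $4,370. Book value $30,595.
Year 8: ⌊$30,595 × 125%/10⌋ = $3,824. Book value $26,771.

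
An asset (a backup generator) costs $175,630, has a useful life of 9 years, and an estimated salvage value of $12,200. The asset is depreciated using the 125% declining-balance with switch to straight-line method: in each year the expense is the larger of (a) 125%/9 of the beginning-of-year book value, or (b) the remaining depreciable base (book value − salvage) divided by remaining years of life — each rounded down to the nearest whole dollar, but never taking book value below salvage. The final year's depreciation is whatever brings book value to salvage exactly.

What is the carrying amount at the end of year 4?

$95,488

Depreciable base = $175,630 − $12,200 = $163,430.
Year 1: DB = ⌊$175,630 × 125%/9⌋ = $24,393; SL = ⌊$163,430/9⌋ = $18,158 → take DB $24,393. Book value $151,237.
Year 2: DB = ⌊$151,237 × 125%/9⌋ = $21,005; SL = ⌊$139,037/8⌋ = $17,379 → take DB $21,005. Book value $130,232.
Year 3: DB = ⌊$130,232 × 125%/9⌋ = $18,087; SL = ⌊$118,032/7⌋ = $16,861 → take DB $18,087. Book value $112,145.
Year 4: DB = ⌊$112,145 × 125%/9⌋ = $15,575; SL = ⌊$99,945/6⌋ = $16,657 → take SL $16,657. Book value $95,488.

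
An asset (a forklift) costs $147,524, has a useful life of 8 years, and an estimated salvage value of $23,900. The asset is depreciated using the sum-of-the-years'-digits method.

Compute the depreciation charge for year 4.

$17,170

Depreciable base = $147,524 − $23,900 = $123,624.
Sum of the years' digits = 8+7+6+5+4+3+2+1 = 36.
Year 1: $123,624 × 8/36 = $27,472. Book value $120,052.
Year 2: $123,624 × 7/36 = $24,038. Book value $96,014.
Year 3: $123,624 × 6/36 = $20,604. Book value $75,410.
Year 4: $123,624 × 5/36 = $17,170. Book value $58,240.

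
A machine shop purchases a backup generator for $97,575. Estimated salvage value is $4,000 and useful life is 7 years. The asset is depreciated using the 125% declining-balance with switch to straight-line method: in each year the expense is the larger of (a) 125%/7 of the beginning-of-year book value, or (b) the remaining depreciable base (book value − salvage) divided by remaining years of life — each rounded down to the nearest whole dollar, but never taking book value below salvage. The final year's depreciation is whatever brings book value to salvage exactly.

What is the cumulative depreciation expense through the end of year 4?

$56,471

Depreciable base = $97,575 − $4,000 = $93,575.
Year 1: DB = ⌊$97,575 × 125%/7⌋ = $17,424; SL = ⌊$93,575/7⌋ = $13,367 → take DB $17,424. Book value $80,151.
Year 2: DB = ⌊$80,151 × 125%/7⌋ = $14,312; SL = ⌊$76,151/6⌋ = $12,691 → take DB $14,312. Book value $65,839.
Year 3: DB = ⌊$65,839 × 125%/7⌋ = $11,756; SL = ⌊$61,839/5⌋ = $12,367 → take SL $12,367. Book value $53,472.
Year 4: DB = ⌊$53,472 × 125%/7⌋ = $9,548; SL = ⌊$49,472/4⌋ = $12,368 → take SL $12,368. Book value $41,104.
Accumulated through year 4 = $97,575 − $41,104 = $56,471.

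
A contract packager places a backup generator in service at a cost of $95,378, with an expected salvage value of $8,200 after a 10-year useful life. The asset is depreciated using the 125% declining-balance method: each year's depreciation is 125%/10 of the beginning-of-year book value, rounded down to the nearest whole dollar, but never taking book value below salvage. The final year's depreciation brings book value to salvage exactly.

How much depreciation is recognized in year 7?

$5,350

Depreciable base = $95,378 − $8,200 = $87,178.
Year 1: ⌊$95,378 × 125%/10⌋ = $11,922. Book value $83,456.
Year 2: ⌊$83,456 × 125%/10⌋ = $10,432. Book value $73,024.
Year 3: ⌊$73,024 × 125%/10⌋ = $9,128. Book value $63,896.
Year 4: ⌊$63,896 × 125%/10⌋ = $7,987. Book value $55,909.
Year 5: ⌊$55,909 × 125%/10⌋ = $6,988. Book value $48,921.
Year 6: ⌊$48,921 × 125%/10⌋ = $6,115. Book value $42,806.
Year 7: ⌊$42,806 × 125%/10⌋ = $5,350. Book value $37,456.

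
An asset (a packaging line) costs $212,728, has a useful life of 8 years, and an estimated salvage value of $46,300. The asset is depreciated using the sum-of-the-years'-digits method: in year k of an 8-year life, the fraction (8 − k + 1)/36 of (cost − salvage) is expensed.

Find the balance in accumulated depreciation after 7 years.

$161,805

Depreciable base = $212,728 − $46,300 = $166,428.
Sum of the years' digits = 8+7+6+5+4+3+2+1 = 36.
Year 1: $166,428 × 8/36 = $36,984. Book value $175,744.
Year 2: $166,428 × 7/36 = $32,361. Book value $143,383.
Year 3: $166,428 × 6/36 = $27,738. Book value $115,645.
Year 4: $166,428 × 5/36 = $23,115. Book value $92,530.
Year 5: $166,428 × 4/36 = $18,492. Book value $74,038.
Year 6: $166,428 × 3/36 = $13,869. Book value $60,169.
Year 7: $166,428 × 2/36 = $9,246. Book value $50,923.
Accumulated through year 7 = $212,728 − $50,923 = $161,805.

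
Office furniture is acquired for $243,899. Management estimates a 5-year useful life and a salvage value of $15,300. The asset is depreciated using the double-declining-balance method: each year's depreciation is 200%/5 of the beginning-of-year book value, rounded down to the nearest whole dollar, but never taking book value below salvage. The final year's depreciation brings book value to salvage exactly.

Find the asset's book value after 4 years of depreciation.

$31,610

Depreciable base = $243,899 − $15,300 = $228,599.
Year 1: ⌊$243,899 × 200%/5⌋ = $97,559. Book value $146,340.
Year 2: ⌊$146,340 × 200%/5⌋ = $58,536. Book value $87,804.
Year 3: ⌊$87,804 × 200%/5⌋ = $35,121. Book value $52,683.
Year 4: ⌊$52,683 × 200%/5⌋ = $21,073. Book value $31,610.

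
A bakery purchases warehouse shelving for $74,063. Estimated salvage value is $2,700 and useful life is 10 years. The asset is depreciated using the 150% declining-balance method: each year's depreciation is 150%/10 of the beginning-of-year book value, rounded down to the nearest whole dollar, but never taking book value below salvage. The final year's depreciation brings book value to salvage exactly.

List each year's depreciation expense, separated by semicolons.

Depreciable base = $74,063 − $2,700 = $71,363.
Year 1: ⌊$74,063 × 150%/10⌋ = $11,109. Book value $62,954.
Year 2: ⌊$62,954 × 150%/10⌋ = $9,443. Book value $53,511.
Year 3: ⌊$53,511 × 150%/10⌋ = $8,026. Book value $45,485.
Year 4: ⌊$45,485 × 150%/10⌋ = $6,822. Book value $38,663.
Year 5: ⌊$38,663 × 150%/10⌋ = $5,799. Book value $32,864.
Year 6: ⌊$32,864 × 150%/10⌋ = $4,929. Book value $27,935.
Year 7: ⌊$27,935 × 150%/10⌋ = $4,190. Book value $23,745.
Year 8: ⌊$23,745 × 150%/10⌋ = $3,561. Book value $20,184.
Year 9: ⌊$20,184 × 150%/10⌋ = $3,027. Book value $17,157.
Year 10 (final): $17,157 − $2,700 = $14,457. Book value $2,700.

$11,109; $9,443; $8,026; $6,822; $5,799; $4,929; $4,190; $3,561; $3,027; $14,457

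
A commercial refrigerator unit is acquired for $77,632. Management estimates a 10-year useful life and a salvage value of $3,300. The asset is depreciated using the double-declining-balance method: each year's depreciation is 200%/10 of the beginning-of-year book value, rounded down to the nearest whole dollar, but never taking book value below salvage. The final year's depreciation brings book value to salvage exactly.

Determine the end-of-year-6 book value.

$20,352

Depreciable base = $77,632 − $3,300 = $74,332.
Year 1: ⌊$77,632 × 200%/10⌋ = $15,526. Book value $62,106.
Year 2: ⌊$62,106 × 200%/10⌋ = $12,421. Book value $49,685.
Year 3: ⌊$49,685 × 200%/10⌋ = $9,937. Book value $39,748.
Year 4: ⌊$39,748 × 200%/10⌋ = $7,949. Book value $31,799.
Year 5: ⌊$31,799 × 200%/10⌋ = $6,359. Book value $25,440.
Year 6: ⌊$25,440 × 200%/10⌋ = $5,088. Book value $20,352.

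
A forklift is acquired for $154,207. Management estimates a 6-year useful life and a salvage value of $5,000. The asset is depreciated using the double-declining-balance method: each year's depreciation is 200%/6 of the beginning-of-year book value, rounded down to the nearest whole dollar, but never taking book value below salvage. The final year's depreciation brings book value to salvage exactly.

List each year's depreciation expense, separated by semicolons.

Depreciable base = $154,207 − $5,000 = $149,207.
Year 1: ⌊$154,207 × 200%/6⌋ = $51,402. Book value $102,805.
Year 2: ⌊$102,805 × 200%/6⌋ = $34,268. Book value $68,537.
Year 3: ⌊$68,537 × 200%/6⌋ = $22,845. Book value $45,692.
Year 4: ⌊$45,692 × 200%/6⌋ = $15,230. Book value $30,462.
Year 5: ⌊$30,462 × 200%/6⌋ = $10,154. Book value $20,308.
Year 6 (final): $20,308 − $5,000 = $15,308. Book value $5,000.

$51,402; $34,268; $22,845; $15,230; $10,154; $15,308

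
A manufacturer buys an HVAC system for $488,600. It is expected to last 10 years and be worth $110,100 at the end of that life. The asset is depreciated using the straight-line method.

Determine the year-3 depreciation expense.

$37,850

Depreciable base = $488,600 − $110,100 = $378,500.
Annual expense = $378,500 / 10 = $37,850.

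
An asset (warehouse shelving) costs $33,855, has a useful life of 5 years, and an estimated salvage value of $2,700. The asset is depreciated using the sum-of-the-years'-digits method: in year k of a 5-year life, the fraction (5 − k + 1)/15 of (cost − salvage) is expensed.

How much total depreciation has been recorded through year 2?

$18,693

Depreciable base = $33,855 − $2,700 = $31,155.
Sum of the years' digits = 5+4+3+2+1 = 15.
Year 1: $31,155 × 5/15 = $10,385. Book value $23,470.
Year 2: $31,155 × 4/15 = $8,308. Book value $15,162.
Accumulated through year 2 = $33,855 − $15,162 = $18,693.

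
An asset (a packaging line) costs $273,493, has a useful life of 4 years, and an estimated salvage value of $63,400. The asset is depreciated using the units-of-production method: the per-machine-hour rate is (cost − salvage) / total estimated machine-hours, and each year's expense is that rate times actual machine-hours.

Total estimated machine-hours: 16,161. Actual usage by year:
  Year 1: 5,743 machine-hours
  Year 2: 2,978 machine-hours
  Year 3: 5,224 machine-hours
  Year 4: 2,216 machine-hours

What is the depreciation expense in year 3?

$67,912

Depreciable base = $273,493 − $63,400 = $210,093.
Rate = $210,093 / 16,161 machine-hours = $13 per machine-hour.
Year 1: 5,743 × $13 = $74,659. Book value $198,834.
Year 2: 2,978 × $13 = $38,714. Book value $160,120.
Year 3: 5,224 × $13 = $67,912. Book value $92,208.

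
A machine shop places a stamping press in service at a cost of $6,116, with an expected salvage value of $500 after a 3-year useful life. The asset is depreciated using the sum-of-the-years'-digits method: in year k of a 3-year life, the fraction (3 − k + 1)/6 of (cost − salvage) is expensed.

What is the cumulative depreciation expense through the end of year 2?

$4,680

Depreciable base = $6,116 − $500 = $5,616.
Sum of the years' digits = 3+2+1 = 6.
Year 1: $5,616 × 3/6 = $2,808. Book value $3,308.
Year 2: $5,616 × 2/6 = $1,872. Book value $1,436.
Accumulated through year 2 = $6,116 − $1,436 = $4,680.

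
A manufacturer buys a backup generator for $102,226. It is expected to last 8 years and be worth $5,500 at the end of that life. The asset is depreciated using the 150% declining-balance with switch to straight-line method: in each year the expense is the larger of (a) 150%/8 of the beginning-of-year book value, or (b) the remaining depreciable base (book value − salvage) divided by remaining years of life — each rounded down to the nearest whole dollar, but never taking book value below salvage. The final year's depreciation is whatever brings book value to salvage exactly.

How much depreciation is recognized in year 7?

$9,763

Depreciable base = $102,226 − $5,500 = $96,726.
Year 1: DB = ⌊$102,226 × 150%/8⌋ = $19,167; SL = ⌊$96,726/8⌋ = $12,090 → take DB $19,167. Book value $83,059.
Year 2: DB = ⌊$83,059 × 150%/8⌋ = $15,573; SL = ⌊$77,559/7⌋ = $11,079 → take DB $15,573. Book value $67,486.
Year 3: DB = ⌊$67,486 × 150%/8⌋ = $12,653; SL = ⌊$61,986/6⌋ = $10,331 → take DB $12,653. Book value $54,833.
Year 4: DB = ⌊$54,833 × 150%/8⌋ = $10,281; SL = ⌊$49,333/5⌋ = $9,866 → take DB $10,281. Book value $44,552.
Year 5: DB = ⌊$44,552 × 150%/8⌋ = $8,353; SL = ⌊$39,052/4⌋ = $9,763 → take SL $9,763. Book value $34,789.
Year 6: DB = ⌊$34,789 × 150%/8⌋ = $6,522; SL = ⌊$29,289/3⌋ = $9,763 → take SL $9,763. Book value $25,026.
Year 7: DB = ⌊$25,026 × 150%/8⌋ = $4,692; SL = ⌊$19,526/2⌋ = $9,763 → take SL $9,763. Book value $15,263.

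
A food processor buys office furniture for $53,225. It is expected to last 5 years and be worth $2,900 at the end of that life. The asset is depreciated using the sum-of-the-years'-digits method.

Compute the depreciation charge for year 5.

Depreciable base = $53,225 − $2,900 = $50,325.
Sum of the years' digits = 5+4+3+2+1 = 15.
Year 1: $50,325 × 5/15 = $16,775. Book value $36,450.
Year 2: $50,325 × 4/15 = $13,420. Book value $23,030.
Year 3: $50,325 × 3/15 = $10,065. Book value $12,965.
Year 4: $50,325 × 2/15 = $6,710. Book value $6,255.
Year 5: $50,325 × 1/15 = $3,355. Book value $2,900.

$3,355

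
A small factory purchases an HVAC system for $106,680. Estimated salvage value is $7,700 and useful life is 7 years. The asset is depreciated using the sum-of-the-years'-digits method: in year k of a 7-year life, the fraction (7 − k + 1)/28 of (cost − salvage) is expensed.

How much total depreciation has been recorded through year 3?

Depreciable base = $106,680 − $7,700 = $98,980.
Sum of the years' digits = 7+6+5+4+3+2+1 = 28.
Year 1: $98,980 × 7/28 = $24,745. Book value $81,935.
Year 2: $98,980 × 6/28 = $21,210. Book value $60,725.
Year 3: $98,980 × 5/28 = $17,675. Book value $43,050.
Accumulated through year 3 = $106,680 − $43,050 = $63,630.

$63,630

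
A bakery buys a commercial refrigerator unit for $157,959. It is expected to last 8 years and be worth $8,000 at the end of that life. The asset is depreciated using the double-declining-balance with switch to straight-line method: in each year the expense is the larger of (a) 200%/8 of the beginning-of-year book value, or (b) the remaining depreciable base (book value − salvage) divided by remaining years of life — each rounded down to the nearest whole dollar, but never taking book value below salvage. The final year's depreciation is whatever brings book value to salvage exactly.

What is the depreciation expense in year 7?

$9,828

Depreciable base = $157,959 − $8,000 = $149,959.
Year 1: DB = ⌊$157,959 × 200%/8⌋ = $39,489; SL = ⌊$149,959/8⌋ = $18,744 → take DB $39,489. Book value $118,470.
Year 2: DB = ⌊$118,470 × 200%/8⌋ = $29,617; SL = ⌊$110,470/7⌋ = $15,781 → take DB $29,617. Book value $88,853.
Year 3: DB = ⌊$88,853 × 200%/8⌋ = $22,213; SL = ⌊$80,853/6⌋ = $13,475 → take DB $22,213. Book value $66,640.
Year 4: DB = ⌊$66,640 × 200%/8⌋ = $16,660; SL = ⌊$58,640/5⌋ = $11,728 → take DB $16,660. Book value $49,980.
Year 5: DB = ⌊$49,980 × 200%/8⌋ = $12,495; SL = ⌊$41,980/4⌋ = $10,495 → take DB $12,495. Book value $37,485.
Year 6: DB = ⌊$37,485 × 200%/8⌋ = $9,371; SL = ⌊$29,485/3⌋ = $9,828 → take SL $9,828. Book value $27,657.
Year 7: DB = ⌊$27,657 × 200%/8⌋ = $6,914; SL = ⌊$19,657/2⌋ = $9,828 → take SL $9,828. Book value $17,829.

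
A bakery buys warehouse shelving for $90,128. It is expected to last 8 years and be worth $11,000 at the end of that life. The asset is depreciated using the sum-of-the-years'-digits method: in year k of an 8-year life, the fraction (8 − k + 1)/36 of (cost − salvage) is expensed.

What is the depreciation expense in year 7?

$4,396

Depreciable base = $90,128 − $11,000 = $79,128.
Sum of the years' digits = 8+7+6+5+4+3+2+1 = 36.
Year 1: $79,128 × 8/36 = $17,584. Book value $72,544.
Year 2: $79,128 × 7/36 = $15,386. Book value $57,158.
Year 3: $79,128 × 6/36 = $13,188. Book value $43,970.
Year 4: $79,128 × 5/36 = $10,990. Book value $32,980.
Year 5: $79,128 × 4/36 = $8,792. Book value $24,188.
Year 6: $79,128 × 3/36 = $6,594. Book value $17,594.
Year 7: $79,128 × 2/36 = $4,396. Book value $13,198.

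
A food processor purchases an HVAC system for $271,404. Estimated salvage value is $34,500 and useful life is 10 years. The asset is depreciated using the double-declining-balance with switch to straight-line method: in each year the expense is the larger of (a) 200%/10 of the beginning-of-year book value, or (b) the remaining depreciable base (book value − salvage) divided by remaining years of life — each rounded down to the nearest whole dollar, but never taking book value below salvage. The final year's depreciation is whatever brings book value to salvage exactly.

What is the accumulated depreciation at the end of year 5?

Depreciable base = $271,404 − $34,500 = $236,904.
Year 1: DB = ⌊$271,404 × 200%/10⌋ = $54,280; SL = ⌊$236,904/10⌋ = $23,690 → take DB $54,280. Book value $217,124.
Year 2: DB = ⌊$217,124 × 200%/10⌋ = $43,424; SL = ⌊$182,624/9⌋ = $20,291 → take DB $43,424. Book value $173,700.
Year 3: DB = ⌊$173,700 × 200%/10⌋ = $34,740; SL = ⌊$139,200/8⌋ = $17,400 → take DB $34,740. Book value $138,960.
Year 4: DB = ⌊$138,960 × 200%/10⌋ = $27,792; SL = ⌊$104,460/7⌋ = $14,922 → take DB $27,792. Book value $111,168.
Year 5: DB = ⌊$111,168 × 200%/10⌋ = $22,233; SL = ⌊$76,668/6⌋ = $12,778 → take DB $22,233. Book value $88,935.
Accumulated through year 5 = $271,404 − $88,935 = $182,469.

$182,469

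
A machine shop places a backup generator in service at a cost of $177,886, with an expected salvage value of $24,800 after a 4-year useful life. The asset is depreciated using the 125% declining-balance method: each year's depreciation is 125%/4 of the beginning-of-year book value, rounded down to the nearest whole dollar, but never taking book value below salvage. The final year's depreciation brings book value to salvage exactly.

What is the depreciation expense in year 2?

Depreciable base = $177,886 − $24,800 = $153,086.
Year 1: ⌊$177,886 × 125%/4⌋ = $55,589. Book value $122,297.
Year 2: ⌊$122,297 × 125%/4⌋ = $38,217. Book value $84,080.

$38,217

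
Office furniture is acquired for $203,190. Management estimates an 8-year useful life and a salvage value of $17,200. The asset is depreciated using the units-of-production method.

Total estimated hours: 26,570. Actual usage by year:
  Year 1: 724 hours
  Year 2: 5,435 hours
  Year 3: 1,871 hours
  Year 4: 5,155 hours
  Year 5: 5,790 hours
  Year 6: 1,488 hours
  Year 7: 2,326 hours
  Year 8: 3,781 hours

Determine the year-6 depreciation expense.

$10,416

Depreciable base = $203,190 − $17,200 = $185,990.
Rate = $185,990 / 26,570 hours = $7 per hour.
Year 1: 724 × $7 = $5,068. Book value $198,122.
Year 2: 5,435 × $7 = $38,045. Book value $160,077.
Year 3: 1,871 × $7 = $13,097. Book value $146,980.
Year 4: 5,155 × $7 = $36,085. Book value $110,895.
Year 5: 5,790 × $7 = $40,530. Book value $70,365.
Year 6: 1,488 × $7 = $10,416. Book value $59,949.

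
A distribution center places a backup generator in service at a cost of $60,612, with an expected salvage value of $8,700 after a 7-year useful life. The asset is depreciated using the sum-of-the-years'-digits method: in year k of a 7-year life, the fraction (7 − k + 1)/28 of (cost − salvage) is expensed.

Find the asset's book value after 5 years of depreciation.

$14,262

Depreciable base = $60,612 − $8,700 = $51,912.
Sum of the years' digits = 7+6+5+4+3+2+1 = 28.
Year 1: $51,912 × 7/28 = $12,978. Book value $47,634.
Year 2: $51,912 × 6/28 = $11,124. Book value $36,510.
Year 3: $51,912 × 5/28 = $9,270. Book value $27,240.
Year 4: $51,912 × 4/28 = $7,416. Book value $19,824.
Year 5: $51,912 × 3/28 = $5,562. Book value $14,262.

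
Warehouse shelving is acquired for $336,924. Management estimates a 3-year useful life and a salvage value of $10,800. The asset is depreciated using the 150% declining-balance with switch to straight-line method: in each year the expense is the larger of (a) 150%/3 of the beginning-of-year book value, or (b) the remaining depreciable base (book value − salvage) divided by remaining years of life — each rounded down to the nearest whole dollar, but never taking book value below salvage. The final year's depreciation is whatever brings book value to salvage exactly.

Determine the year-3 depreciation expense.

$73,431

Depreciable base = $336,924 − $10,800 = $326,124.
Year 1: DB = ⌊$336,924 × 150%/3⌋ = $168,462; SL = ⌊$326,124/3⌋ = $108,708 → take DB $168,462. Book value $168,462.
Year 2: DB = ⌊$168,462 × 150%/3⌋ = $84,231; SL = ⌊$157,662/2⌋ = $78,831 → take DB $84,231. Book value $84,231.
Year 3 (final): $84,231 − $10,800 = $73,431. Book value $10,800.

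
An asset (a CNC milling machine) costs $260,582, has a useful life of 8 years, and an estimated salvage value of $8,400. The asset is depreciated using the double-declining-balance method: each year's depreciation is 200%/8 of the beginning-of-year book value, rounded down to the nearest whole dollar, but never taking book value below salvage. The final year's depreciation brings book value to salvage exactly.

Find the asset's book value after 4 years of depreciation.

Depreciable base = $260,582 − $8,400 = $252,182.
Year 1: ⌊$260,582 × 200%/8⌋ = $65,145. Book value $195,437.
Year 2: ⌊$195,437 × 200%/8⌋ = $48,859. Book value $146,578.
Year 3: ⌊$146,578 × 200%/8⌋ = $36,644. Book value $109,934.
Year 4: ⌊$109,934 × 200%/8⌋ = $27,483. Book value $82,451.

$82,451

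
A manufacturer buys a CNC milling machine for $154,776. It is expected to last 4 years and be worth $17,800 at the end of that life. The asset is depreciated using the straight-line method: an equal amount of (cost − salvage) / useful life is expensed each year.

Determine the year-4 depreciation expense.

Depreciable base = $154,776 − $17,800 = $136,976.
Annual expense = $136,976 / 4 = $34,244.

$34,244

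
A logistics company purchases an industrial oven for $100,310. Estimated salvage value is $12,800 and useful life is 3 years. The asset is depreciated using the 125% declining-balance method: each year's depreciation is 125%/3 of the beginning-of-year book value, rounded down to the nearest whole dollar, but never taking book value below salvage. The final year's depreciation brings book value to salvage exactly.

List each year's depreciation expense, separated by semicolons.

$41,795; $24,381; $21,334

Depreciable base = $100,310 − $12,800 = $87,510.
Year 1: ⌊$100,310 × 125%/3⌋ = $41,795. Book value $58,515.
Year 2: ⌊$58,515 × 125%/3⌋ = $24,381. Book value $34,134.
Year 3 (final): $34,134 − $12,800 = $21,334. Book value $12,800.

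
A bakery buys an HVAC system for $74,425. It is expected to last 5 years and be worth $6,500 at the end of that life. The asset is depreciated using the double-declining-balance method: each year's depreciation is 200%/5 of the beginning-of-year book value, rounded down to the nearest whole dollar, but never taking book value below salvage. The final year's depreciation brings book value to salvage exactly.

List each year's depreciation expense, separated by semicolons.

Depreciable base = $74,425 − $6,500 = $67,925.
Year 1: ⌊$74,425 × 200%/5⌋ = $29,770. Book value $44,655.
Year 2: ⌊$44,655 × 200%/5⌋ = $17,862. Book value $26,793.
Year 3: ⌊$26,793 × 200%/5⌋ = $10,717. Book value $16,076.
Year 4: ⌊$16,076 × 200%/5⌋ = $6,430. Book value $9,646.
Year 5 (final): $9,646 − $6,500 = $3,146. Book value $6,500.

$29,770; $17,862; $10,717; $6,430; $3,146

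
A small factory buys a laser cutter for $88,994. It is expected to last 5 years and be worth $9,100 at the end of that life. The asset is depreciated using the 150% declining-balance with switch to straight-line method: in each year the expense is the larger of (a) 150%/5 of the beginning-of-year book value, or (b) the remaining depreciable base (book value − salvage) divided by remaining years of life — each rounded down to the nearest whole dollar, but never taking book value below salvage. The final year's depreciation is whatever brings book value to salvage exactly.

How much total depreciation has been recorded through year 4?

$69,181

Depreciable base = $88,994 − $9,100 = $79,894.
Year 1: DB = ⌊$88,994 × 150%/5⌋ = $26,698; SL = ⌊$79,894/5⌋ = $15,978 → take DB $26,698. Book value $62,296.
Year 2: DB = ⌊$62,296 × 150%/5⌋ = $18,688; SL = ⌊$53,196/4⌋ = $13,299 → take DB $18,688. Book value $43,608.
Year 3: DB = ⌊$43,608 × 150%/5⌋ = $13,082; SL = ⌊$34,508/3⌋ = $11,502 → take DB $13,082. Book value $30,526.
Year 4: DB = ⌊$30,526 × 150%/5⌋ = $9,157; SL = ⌊$21,426/2⌋ = $10,713 → take SL $10,713. Book value $19,813.
Accumulated through year 4 = $88,994 − $19,813 = $69,181.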